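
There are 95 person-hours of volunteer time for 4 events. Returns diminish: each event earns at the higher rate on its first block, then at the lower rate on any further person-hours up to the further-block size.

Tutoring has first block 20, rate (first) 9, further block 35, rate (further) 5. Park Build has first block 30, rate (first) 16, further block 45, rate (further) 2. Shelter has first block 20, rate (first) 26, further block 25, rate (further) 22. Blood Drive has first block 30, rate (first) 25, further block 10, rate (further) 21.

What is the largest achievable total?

2190

Rank every tier by rate: Shelter/tier1 26 > Blood Drive/tier1 25 > Shelter/tier2 22 > Blood Drive/tier2 21 > Park Build/tier1 16 > Tutoring/tier1 9 > Tutoring/tier2 5 > Park Build/tier2 2.
Shelter/tier1 (26): +20 ; 75 left.
Fill Blood Drive tier1 block (30 at 25) ; 45 left.
Shelter tier2 at 22: fill all 25 ; 20 left.
Blood Drive/tier2 (21): +10 ; 10 left.
Park Build tier1 at 16: only 10 left, fill 10.
Total = 26×20 + 25×30 + 22×25 + 21×10 + 16×10 = 2190.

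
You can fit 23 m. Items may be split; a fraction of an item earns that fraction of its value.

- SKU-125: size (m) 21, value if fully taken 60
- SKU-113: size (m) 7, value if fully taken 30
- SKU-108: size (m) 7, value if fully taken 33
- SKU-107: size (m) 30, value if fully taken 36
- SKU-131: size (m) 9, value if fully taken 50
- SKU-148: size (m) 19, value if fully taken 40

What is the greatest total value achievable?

Sort by value density: SKU-131 50/9≈5.56, SKU-108 33/7≈4.71, SKU-113 30/7≈4.29, SKU-125 60/21≈2.86, SKU-148 40/19≈2.11, SKU-107 36/30≈1.2.
SKU-131: take in full, 9 m for value 50 ; 14 left.
Take all of SKU-108 (7 m, value 33) ; 7 m left.
SKU-113: take in full, 7 m for value 30 ; 0 left.
Total value = 113.

113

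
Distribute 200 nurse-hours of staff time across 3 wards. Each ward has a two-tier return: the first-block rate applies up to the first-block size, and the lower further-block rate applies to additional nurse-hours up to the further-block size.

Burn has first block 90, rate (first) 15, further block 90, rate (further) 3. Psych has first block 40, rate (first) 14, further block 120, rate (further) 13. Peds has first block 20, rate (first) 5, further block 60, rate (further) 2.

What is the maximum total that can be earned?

2820

Order all 6 blocks by rate: Burn/T1 15 > Psych/T1 14 > Psych/T2 13 > Peds/T1 5 > Burn/T2 3 > Peds/T2 2.
Burn T1 at 15: fill all 90 — 110 left.
Psych/T1 (14): +40 — 70 left.
Psych/T2: +70 of 120 at 13; pool empty.
Total = 15×90 + 14×40 + 13×70 = 2820.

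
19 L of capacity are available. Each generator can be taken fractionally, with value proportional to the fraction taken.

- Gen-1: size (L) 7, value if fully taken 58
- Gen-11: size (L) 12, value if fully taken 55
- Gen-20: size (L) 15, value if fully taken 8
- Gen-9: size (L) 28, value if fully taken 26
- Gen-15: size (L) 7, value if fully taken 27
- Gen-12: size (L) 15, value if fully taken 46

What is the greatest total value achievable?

Best value per unit of size first: Gen-1 58/7≈8.29, Gen-11 55/12≈4.58, Gen-15 27/7≈3.86, Gen-12 46/15≈3.07, Gen-9 26/28≈0.929, Gen-20 8/15≈0.533.
Gen-1: take in full, 7 L for value 58 → 12 left.
Gen-11: take in full, 12 L for value 55 → 0 left.
Total value = 113.

113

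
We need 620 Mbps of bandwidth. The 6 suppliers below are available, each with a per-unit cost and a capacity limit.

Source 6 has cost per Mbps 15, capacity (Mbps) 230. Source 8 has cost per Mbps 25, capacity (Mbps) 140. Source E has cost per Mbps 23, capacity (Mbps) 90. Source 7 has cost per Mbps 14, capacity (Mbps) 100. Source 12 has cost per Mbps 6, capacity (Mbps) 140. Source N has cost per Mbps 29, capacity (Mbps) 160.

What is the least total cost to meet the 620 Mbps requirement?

Fill from the cheapest supplier first.
Source 12 (6): use full 140 → 480 Mbps to go.
Source 7 (14): use full 100 → 380 Mbps to go.
Take 230 from Source 6 at 15 → need 150 more.
Source E at 23: take all 90 Mbps → 60 still needed.
Source 8 (25): take the remaining 60 → done.
Source N: unused.
Cost = 140×6 + 100×14 + 230×15 + 90×23 + 60×25 = 9260.

9260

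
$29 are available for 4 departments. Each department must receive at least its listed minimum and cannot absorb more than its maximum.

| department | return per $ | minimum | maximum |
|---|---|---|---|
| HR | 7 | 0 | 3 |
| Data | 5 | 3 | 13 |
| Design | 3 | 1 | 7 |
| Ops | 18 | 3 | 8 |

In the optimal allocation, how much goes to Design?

Meeting every minimum uses 0+3+1+3 = 7 $, leaving 22.
Highest return per $ first: Ops 18 > HR 7 > Data 5 > Design 3.
Ops takes 5 more to reach its cap of 8 → 17 left.
HR takes 3 more to reach its cap of 3 → 14 left.
Give Data 10 more to hit its cap of 13 → 4 left.
Design has room for 6 more but only 4 remain, so it gets 5.

5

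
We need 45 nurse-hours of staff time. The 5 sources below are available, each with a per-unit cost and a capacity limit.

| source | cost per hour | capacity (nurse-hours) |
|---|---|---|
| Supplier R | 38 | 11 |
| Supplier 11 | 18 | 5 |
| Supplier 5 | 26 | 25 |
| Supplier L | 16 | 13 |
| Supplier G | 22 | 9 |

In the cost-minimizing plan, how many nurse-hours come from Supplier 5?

Cheapest first:
Supplier L at 16: take all 13 nurse-hours → 32 still needed.
Supplier 11 (18): use full 5 → 27 nurse-hours to go.
Supplier G (22): use full 9 → 18 nurse-hours to go.
Take 18 from Supplier 5 at 26 to finish.
Supplier R: unused.

18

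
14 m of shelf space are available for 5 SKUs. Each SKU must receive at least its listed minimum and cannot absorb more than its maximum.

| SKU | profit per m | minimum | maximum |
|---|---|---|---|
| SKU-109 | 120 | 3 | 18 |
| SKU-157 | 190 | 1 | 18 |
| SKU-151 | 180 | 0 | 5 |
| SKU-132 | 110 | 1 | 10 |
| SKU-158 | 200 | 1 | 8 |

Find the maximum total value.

2450

Meeting every minimum uses 3+1+0+1+1 = 6 m, leaving 8.
Order the SKUs by profit per m: SKU-158 200 > SKU-157 190 > SKU-151 180 > SKU-109 120 > SKU-132 110.
SKU-158: +7 to 8 (cap) — 1 left.
SKU-157 has room for 17 more but only 1 remain, so it gets 2.
Total = 120×3 + 190×2 + 110×1 + 200×8 = 2450.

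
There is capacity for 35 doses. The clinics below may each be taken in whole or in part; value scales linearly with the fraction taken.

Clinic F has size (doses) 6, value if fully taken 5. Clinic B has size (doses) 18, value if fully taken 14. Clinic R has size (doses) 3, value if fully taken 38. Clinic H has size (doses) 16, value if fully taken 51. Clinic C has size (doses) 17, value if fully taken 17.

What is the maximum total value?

Best value per unit of size first: Clinic R 38/3≈12.7, Clinic H 51/16≈3.19, Clinic C 17/17≈1, Clinic F 5/6≈0.833, Clinic B 14/18≈0.778.
Clinic R: take in full, 3 doses for value 38 → 32 left.
Clinic H: take in full, 16 doses for value 51 → 16 left.
Only 16 doses remain; take 16/17 of Clinic C for value 17×16/17 = 16.
Total value = 105.

105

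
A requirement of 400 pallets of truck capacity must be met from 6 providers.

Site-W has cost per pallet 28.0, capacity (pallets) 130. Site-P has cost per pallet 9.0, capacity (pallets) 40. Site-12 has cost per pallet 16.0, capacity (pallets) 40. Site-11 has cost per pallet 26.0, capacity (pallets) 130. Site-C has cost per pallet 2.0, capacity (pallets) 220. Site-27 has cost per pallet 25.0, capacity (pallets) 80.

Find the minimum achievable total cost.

Use providers in increasing cost order.
Take 220 from Site-C at 2.0 ; need 180 more.
Take 40 from Site-P at 9.0 ; need 140 more.
Site-12 at 16.0: take all 40 pallets ; 100 still needed.
Site-27 at 25.0: take all 80 pallets ; 20 still needed.
Site-11 at 26.0: take 20 of its 130 ; requirement met.
Site-W: unused.
Cost = 220×2.0 + 40×9.0 + 40×16.0 + 80×25.0 + 20×26.0 = 3960.

3960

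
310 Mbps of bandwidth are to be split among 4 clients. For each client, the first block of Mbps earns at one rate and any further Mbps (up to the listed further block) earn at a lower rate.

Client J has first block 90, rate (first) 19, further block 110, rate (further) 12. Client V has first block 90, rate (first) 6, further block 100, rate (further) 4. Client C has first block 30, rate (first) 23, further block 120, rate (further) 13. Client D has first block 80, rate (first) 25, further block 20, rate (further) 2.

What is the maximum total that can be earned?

Order all 8 blocks by rate: Client D/tier1 25 > Client C/tier1 23 > Client J/tier1 19 > Client C/tier2 13 > Client J/tier2 12 > Client V/tier1 6 > Client V/tier2 4 > Client D/tier2 2.
Client D/tier1 (25): +80 → 230 left.
Client C/tier1 (23): +30 → 200 left.
Client J/tier1 (19): +90 → 110 left.
110 remain; put them into Client C tier2 at 13.
Total = 25×80 + 23×30 + 19×90 + 13×110 = 5830.

5830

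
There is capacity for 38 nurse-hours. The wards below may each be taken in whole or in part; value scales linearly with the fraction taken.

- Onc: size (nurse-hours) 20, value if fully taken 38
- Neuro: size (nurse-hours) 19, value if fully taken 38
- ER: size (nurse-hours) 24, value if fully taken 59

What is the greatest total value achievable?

87

Best value per unit of size first: ER 59/24≈2.46, Neuro 38/19≈2, Onc 38/20≈1.9.
ER: take in full, 24 nurse-hours for value 59 → 14 left.
14 nurse-hours left: a 14/19 share of Neuro gives 38×14/19 = 28.
Total value = 87.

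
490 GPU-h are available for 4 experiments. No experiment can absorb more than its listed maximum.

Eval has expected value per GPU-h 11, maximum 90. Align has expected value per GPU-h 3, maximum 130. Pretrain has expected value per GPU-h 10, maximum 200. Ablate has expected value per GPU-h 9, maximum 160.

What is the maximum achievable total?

4550

Highest expected value per GPU-h first: Eval 11 > Pretrain 10 > Ablate 9 > Align 3.
Eval: +90 to 90 (cap) — 400 left.
Give Pretrain 200 to hit its cap of 200 — 200 left.
Give Ablate 160 to hit its cap of 160 — 40 left.
Align has room for 130 but only 40 remain, so it gets 40.
Total = 11×90 + 3×40 + 10×200 + 9×160 = 4550.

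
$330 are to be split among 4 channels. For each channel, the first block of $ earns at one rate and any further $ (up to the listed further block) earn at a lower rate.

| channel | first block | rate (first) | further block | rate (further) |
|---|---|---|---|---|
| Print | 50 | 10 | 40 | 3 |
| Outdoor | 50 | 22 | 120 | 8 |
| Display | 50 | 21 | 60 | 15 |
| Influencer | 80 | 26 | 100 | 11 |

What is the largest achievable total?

6120

Rank every tier by rate: Influencer/first 26 > Outdoor/first 22 > Display/first 21 > Display/second 15 > Influencer/second 11 > Print/first 10 > Outdoor/second 8 > Print/second 3.
Influencer/first (26): +80 — 250 left.
Outdoor/first (22): +50 — 200 left.
Fill Display first block (50 at 21) — 150 left.
Display second at 15: fill all 60 — 90 left.
Influencer/second: +90 of 100 at 11; pool empty.
Total = 26×80 + 22×50 + 21×50 + 15×60 + 11×90 = 6120.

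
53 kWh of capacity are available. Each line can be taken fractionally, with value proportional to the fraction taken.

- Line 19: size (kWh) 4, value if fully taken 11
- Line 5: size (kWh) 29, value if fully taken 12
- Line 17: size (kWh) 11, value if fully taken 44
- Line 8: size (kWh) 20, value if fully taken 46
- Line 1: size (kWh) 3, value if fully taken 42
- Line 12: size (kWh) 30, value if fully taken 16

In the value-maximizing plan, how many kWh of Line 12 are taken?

15

Sort by value density: Line 1 42/3≈14, Line 17 44/11≈4, Line 19 11/4≈2.75, Line 8 46/20≈2.3, Line 12 16/30≈0.533, Line 5 12/29≈0.414.
Line 1: take in full, 3 kWh for value 42 → 50 left.
Take all of Line 17 (11 kWh, value 44) → 39 kWh left.
Take all of Line 19 (4 kWh, value 11) → 35 kWh left.
Take all of Line 8 (20 kWh, value 46) → 15 kWh left.
Fill the last 15 kWh with part of Line 12: 15/30 of it earns 8.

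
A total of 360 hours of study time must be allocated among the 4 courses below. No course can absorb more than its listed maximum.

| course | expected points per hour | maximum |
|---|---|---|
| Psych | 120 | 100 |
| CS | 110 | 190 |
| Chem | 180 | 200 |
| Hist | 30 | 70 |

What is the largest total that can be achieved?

54600

Order the courses by expected points per hour: Chem 180 > Psych 120 > CS 110 > Hist 30.
Give Chem 200 to hit its cap of 200 → 160 left.
Give Psych 100 to hit its cap of 100 → 60 left.
CS has room for 190 but only 60 remain, so it gets 60.
Total = 120×100 + 110×60 + 180×200 = 54600.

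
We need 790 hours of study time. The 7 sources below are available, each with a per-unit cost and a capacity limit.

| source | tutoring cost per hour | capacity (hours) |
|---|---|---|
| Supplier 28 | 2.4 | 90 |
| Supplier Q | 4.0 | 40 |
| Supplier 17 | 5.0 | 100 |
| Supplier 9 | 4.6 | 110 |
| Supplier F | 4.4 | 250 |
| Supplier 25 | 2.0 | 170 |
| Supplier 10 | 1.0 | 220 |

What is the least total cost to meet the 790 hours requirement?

2128

Use sources in increasing cost order.
Supplier 10 at 1.0: take all 220 hours — 570 still needed.
Take 170 from Supplier 25 at 2.0 — need 400 more.
Supplier 28 (2.4): use full 90 — 310 hours to go.
Supplier Q (4.0): use full 40 — 270 hours to go.
Supplier F at 4.4: take all 250 hours — 20 still needed.
Supplier 9 at 4.6: take 20 of its 110 — requirement met.
Supplier 17: unused.
Cost = 220×1.0 + 170×2.0 + 90×2.4 + 40×4.0 + 250×4.4 + 20×4.6 = 2128.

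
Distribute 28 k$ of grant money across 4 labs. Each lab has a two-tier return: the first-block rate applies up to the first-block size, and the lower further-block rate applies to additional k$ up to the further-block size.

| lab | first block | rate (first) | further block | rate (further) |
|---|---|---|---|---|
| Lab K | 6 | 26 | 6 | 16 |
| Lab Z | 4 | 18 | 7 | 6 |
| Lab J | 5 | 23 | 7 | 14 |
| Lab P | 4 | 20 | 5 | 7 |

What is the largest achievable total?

Order all 8 blocks by rate: Lab K/first 26 > Lab J/first 23 > Lab P/first 20 > Lab Z/first 18 > Lab K/second 16 > Lab J/second 14 > Lab P/second 7 > Lab Z/second 6.
Lab K first at 26: fill all 6 — 22 left.
Lab J first at 23: fill all 5 — 17 left.
Lab P first at 20: fill all 4 — 13 left.
Lab Z first at 18: fill all 4 — 9 left.
Lab K/second (16): +6 — 3 left.
3 remain; put them into Lab J second at 14.
Total = 26×6 + 23×5 + 20×4 + 18×4 + 16×6 + 14×3 = 561.

561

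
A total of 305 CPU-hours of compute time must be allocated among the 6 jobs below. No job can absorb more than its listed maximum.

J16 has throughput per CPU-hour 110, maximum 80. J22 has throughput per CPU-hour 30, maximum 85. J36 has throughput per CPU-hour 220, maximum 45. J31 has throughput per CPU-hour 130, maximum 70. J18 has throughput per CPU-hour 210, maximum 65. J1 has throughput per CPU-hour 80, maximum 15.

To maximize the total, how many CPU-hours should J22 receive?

Order the jobs by throughput per CPU-hour: J36 220 > J18 210 > J31 130 > J16 110 > J1 80 > J22 30.
J36: +45 to 45 (cap) → 260 left.
J18 takes 65 to reach its cap of 65 → 195 left.
Give J31 70 to hit its cap of 70 → 125 left.
Give J16 80 to hit its cap of 80 → 45 left.
J1 takes 15 to reach its cap of 15 → 30 left.
J22 has room for 85 but only 30 remain, so it gets 30.

30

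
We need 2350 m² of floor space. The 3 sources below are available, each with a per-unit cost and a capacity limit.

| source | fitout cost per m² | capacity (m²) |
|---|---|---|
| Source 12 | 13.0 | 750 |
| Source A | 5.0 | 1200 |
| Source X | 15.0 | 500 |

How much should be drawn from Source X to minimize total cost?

Use sources in increasing cost order.
Source A at 5.0: take all 1200 m² → 1150 still needed.
Source 12 (13.0): use full 750 → 400 m² to go.
Source X (15.0): take the remaining 400 → done.

400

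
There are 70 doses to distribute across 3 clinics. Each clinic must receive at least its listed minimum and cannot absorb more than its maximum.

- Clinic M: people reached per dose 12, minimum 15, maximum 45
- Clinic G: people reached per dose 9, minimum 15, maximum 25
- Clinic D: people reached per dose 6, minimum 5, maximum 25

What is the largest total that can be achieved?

Meeting every minimum uses 15+15+5 = 35 doses, leaving 35.
Highest people reached per dose first: Clinic M 12 > Clinic G 9 > Clinic D 6.
Clinic M: +30 to 45 (cap) — 5 left.
Only 5 left; Clinic G takes them to reach 20.
Total = 12×45 + 9×20 + 6×5 = 750.

750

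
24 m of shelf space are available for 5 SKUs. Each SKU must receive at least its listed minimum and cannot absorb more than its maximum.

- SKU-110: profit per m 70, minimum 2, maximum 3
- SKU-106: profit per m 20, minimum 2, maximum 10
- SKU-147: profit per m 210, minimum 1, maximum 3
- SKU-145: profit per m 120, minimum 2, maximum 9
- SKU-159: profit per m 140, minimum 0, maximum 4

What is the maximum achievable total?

Meeting every minimum uses 2+2+1+2+0 = 7 m, leaving 17.
Rank by profit per m: SKU-147 210 > SKU-159 140 > SKU-145 120 > SKU-110 70 > SKU-106 20.
SKU-147 takes 2 more to reach its cap of 3 ; 15 left.
SKU-159: +4 to 4 (cap) ; 11 left.
SKU-145 takes 7 more to reach its cap of 9 ; 4 left.
SKU-110: +1 to 3 (cap) ; 3 left.
Only 3 left; SKU-106 takes them to reach 5.
Total = 70×3 + 20×5 + 210×3 + 120×9 + 140×4 = 2580.

2580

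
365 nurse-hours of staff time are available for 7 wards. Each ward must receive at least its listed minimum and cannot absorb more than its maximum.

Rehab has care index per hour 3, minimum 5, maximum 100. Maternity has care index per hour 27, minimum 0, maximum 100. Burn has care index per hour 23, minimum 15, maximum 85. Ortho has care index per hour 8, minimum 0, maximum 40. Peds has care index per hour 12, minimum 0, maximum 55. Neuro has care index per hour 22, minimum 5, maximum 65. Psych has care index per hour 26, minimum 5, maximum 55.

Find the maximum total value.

Meeting every minimum uses 5+0+15+0+0+5+5 = 30 nurse-hours, leaving 335.
Highest care index per hour first: Maternity 27 > Psych 26 > Burn 23 > Neuro 22 > Peds 12 > Ortho 8 > Rehab 3.
Give Maternity 100 more to hit its cap of 100 ; 235 left.
Give Psych 50 more to hit its cap of 55 ; 185 left.
Burn takes 70 more to reach its cap of 85 ; 115 left.
Neuro: +60 to 65 (cap) ; 55 left.
Peds takes 55 more to reach its cap of 55 ; 0 left.
Total = 3×5 + 27×100 + 23×85 + 12×55 + 22×65 + 26×55 = 8190.

8190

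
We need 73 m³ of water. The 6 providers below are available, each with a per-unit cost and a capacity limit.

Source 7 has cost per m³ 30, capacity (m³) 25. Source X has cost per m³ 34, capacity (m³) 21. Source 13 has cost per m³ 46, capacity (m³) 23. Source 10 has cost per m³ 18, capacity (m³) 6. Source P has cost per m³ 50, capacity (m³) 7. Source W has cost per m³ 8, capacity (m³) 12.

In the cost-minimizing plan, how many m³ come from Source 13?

Use providers in increasing cost order.
Source W (8): use full 12 — 61 m³ to go.
Take 6 from Source 10 at 18 — need 55 more.
Source 7 at 30: take all 25 m³ — 30 still needed.
Source X (34): use full 21 — 9 m³ to go.
Source 13 (46): take the remaining 9 — done.
Source P: unused.

9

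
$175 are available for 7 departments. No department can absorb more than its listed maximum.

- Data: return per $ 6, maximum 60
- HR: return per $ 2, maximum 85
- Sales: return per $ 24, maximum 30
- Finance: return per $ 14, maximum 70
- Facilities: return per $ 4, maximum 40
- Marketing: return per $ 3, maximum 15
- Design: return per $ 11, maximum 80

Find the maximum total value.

2525

Highest return per $ first: Sales 24 > Finance 14 > Design 11 > Data 6 > Facilities 4 > Marketing 3 > HR 2.
Sales takes 30 to reach its cap of 30 ; 145 left.
Give Finance 70 to hit its cap of 70 ; 75 left.
Only 75 left; Design takes them to reach 75.
Total = 24×30 + 14×70 + 11×75 = 2525.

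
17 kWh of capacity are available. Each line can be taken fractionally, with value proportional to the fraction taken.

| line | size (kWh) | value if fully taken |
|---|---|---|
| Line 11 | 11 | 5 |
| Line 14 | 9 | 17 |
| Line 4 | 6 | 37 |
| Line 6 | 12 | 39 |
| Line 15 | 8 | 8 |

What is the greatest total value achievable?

72.75

Rank by value-to-size ratio: Line 4 37/6≈6.17, Line 6 39/12≈3.25, Line 14 17/9≈1.89, Line 15 8/8≈1, Line 11 5/11≈0.455.
Take all of Line 4 (6 kWh, value 37) ; 11 kWh left.
Only 11 kWh remain; take 11/12 of Line 6 for value 39×11/12 = 35.75.
Total value = 72.75.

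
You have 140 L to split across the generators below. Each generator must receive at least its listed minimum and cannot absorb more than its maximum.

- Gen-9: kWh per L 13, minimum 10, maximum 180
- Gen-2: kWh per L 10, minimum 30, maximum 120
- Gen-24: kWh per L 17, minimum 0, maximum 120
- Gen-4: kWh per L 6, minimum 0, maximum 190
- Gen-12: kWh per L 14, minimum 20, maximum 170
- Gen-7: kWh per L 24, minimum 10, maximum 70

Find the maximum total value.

Meeting every minimum uses 10+30+0+0+20+10 = 70 L, leaving 70.
Order the generators by kWh per L: Gen-7 24 > Gen-24 17 > Gen-12 14 > Gen-9 13 > Gen-2 10 > Gen-4 6.
Gen-7 takes 60 more to reach its cap of 70 → 10 left.
Gen-24 has room for 120 more but only 10 remain, so it gets 10.
Total = 13×10 + 10×30 + 17×10 + 14×20 + 24×70 = 2560.

2560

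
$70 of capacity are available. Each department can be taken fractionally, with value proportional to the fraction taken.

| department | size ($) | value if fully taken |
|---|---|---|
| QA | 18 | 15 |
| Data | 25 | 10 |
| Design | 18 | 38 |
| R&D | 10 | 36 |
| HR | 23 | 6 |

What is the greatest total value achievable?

98.6

Best value per unit of size first: R&D 36/10≈3.6, Design 38/18≈2.11, QA 15/18≈0.833, Data 10/25≈0.4, HR 6/23≈0.261.
R&D: take in full, 10 $ for value 36 ; 60 left.
Design: take in full, 18 $ for value 38 ; 42 left.
Take all of QA (18 $, value 15) ; 24 $ left.
Fill the last 24 $ with part of Data: 24/25 of it earns 9.6.
Total value = 98.6.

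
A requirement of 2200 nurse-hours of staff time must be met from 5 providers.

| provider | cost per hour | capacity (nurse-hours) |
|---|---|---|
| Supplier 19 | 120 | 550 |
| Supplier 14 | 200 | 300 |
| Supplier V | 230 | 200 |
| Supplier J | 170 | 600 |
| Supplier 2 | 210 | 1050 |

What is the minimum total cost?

385500

Use providers in increasing cost order.
Supplier 19 (120): use full 550 — 1650 nurse-hours to go.
Supplier J (170): use full 600 — 1050 nurse-hours to go.
Supplier 14 at 200: take all 300 nurse-hours — 750 still needed.
Supplier 2 at 210: take 750 of its 1050 — requirement met.
Supplier V: unused.
Cost = 550×120 + 600×170 + 300×200 + 750×210 = 385500.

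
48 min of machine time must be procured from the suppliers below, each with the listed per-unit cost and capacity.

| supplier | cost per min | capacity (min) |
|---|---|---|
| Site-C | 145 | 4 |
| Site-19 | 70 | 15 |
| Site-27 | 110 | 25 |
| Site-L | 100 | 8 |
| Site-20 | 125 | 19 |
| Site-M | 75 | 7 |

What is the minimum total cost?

Cheapest first:
Site-19 (70): use full 15 → 33 min to go.
Site-M (75): use full 7 → 26 min to go.
Site-L (100): use full 8 → 18 min to go.
Site-27 (110): take the remaining 18 → done.
Site-20, Site-C: unused.
Cost = 15×70 + 7×75 + 8×100 + 18×110 = 4355.

4355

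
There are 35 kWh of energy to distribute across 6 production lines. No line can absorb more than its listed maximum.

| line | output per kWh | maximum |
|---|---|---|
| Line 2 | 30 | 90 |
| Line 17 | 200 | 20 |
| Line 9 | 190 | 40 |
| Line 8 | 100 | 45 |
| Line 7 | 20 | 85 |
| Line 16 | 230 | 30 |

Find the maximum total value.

Order the production lines by output per kWh: Line 16 230 > Line 17 200 > Line 9 190 > Line 8 100 > Line 2 30 > Line 7 20.
Line 16: +30 to 30 (cap) ; 5 left.
Only 5 left; Line 17 takes them to reach 5.
Total = 200×5 + 230×30 = 7900.

7900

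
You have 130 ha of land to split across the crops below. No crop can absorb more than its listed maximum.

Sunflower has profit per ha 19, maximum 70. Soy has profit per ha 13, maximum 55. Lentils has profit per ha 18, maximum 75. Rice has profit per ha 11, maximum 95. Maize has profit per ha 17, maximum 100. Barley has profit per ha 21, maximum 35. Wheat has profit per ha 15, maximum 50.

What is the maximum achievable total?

Order the crops by profit per ha: Barley 21 > Sunflower 19 > Lentils 18 > Maize 17 > Wheat 15 > Soy 13 > Rice 11.
Barley takes 35 to reach its cap of 35 — 95 left.
Sunflower takes 70 to reach its cap of 70 — 25 left.
Lentils has room for 75 but only 25 remain, so it gets 25.
Total = 19×70 + 18×25 + 21×35 = 2515.

2515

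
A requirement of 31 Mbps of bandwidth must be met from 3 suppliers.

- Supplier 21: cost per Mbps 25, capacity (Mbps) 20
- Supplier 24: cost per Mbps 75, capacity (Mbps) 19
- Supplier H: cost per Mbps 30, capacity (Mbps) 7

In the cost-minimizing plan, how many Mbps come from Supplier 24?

Use suppliers in increasing cost order.
Supplier 21 (25): use full 20 → 11 Mbps to go.
Supplier H at 30: take all 7 Mbps → 4 still needed.
Take 4 from Supplier 24 at 75 to finish.

4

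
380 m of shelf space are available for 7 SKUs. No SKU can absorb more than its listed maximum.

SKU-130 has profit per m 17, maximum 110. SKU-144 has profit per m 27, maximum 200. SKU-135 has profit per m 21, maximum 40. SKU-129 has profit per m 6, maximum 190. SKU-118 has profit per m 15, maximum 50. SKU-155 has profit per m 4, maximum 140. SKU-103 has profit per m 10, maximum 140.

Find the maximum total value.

8560

Highest profit per m first: SKU-144 27 > SKU-135 21 > SKU-130 17 > SKU-118 15 > SKU-103 10 > SKU-129 6 > SKU-155 4.
SKU-144: +200 to 200 (cap) → 180 left.
SKU-135: +40 to 40 (cap) → 140 left.
SKU-130 takes 110 to reach its cap of 110 → 30 left.
SKU-118: +30 (room for 50) → 30. Pool exhausted.
Total = 17×110 + 27×200 + 21×40 + 15×30 = 8560.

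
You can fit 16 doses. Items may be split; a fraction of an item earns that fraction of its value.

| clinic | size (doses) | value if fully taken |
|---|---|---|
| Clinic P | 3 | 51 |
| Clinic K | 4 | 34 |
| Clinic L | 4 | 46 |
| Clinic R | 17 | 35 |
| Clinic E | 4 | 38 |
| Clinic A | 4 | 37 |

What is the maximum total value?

180.5

Best value per unit of size first: Clinic P 51/3≈17, Clinic L 46/4≈11.5, Clinic E 38/4≈9.5, Clinic A 37/4≈9.25, Clinic K 34/4≈8.5, Clinic R 35/17≈2.06.
All 3 doses of Clinic P fit (value 51) — 13 remain.
Clinic L: take in full, 4 doses for value 46 — 9 left.
Take all of Clinic E (4 doses, value 38) — 5 doses left.
Clinic A: take in full, 4 doses for value 37 — 1 left.
Fill the last 1 doses with part of Clinic K: 1/4 of it earns 8.5.
Total value = 180.5.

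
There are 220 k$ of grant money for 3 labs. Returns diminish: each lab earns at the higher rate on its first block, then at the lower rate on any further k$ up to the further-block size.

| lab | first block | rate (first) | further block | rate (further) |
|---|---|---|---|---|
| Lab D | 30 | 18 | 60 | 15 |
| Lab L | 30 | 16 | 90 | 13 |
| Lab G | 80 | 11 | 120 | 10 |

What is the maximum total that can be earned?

3200

Rank every tier by rate: Lab D/first 18 > Lab L/first 16 > Lab D/second 15 > Lab L/second 13 > Lab G/first 11 > Lab G/second 10.
Fill Lab D first block (30 at 18) ; 190 left.
Lab L/first (16): +30 ; 160 left.
Fill Lab D second block (60 at 15) ; 100 left.
Lab L second at 13: fill all 90 ; 10 left.
Lab G/first: +10 of 80 at 11; pool empty.
Total = 18×30 + 16×30 + 15×60 + 13×90 + 11×10 = 3200.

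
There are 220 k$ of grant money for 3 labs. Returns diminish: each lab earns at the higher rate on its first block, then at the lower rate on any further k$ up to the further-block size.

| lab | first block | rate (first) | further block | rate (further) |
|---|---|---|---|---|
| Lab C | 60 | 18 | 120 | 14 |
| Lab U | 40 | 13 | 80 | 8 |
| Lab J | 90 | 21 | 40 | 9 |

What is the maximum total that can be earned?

3950

Order all 6 blocks by rate: Lab J/first 21 > Lab C/first 18 > Lab C/second 14 > Lab U/first 13 > Lab J/second 9 > Lab U/second 8.
Lab J first at 21: fill all 90 — 130 left.
Lab C/first (18): +60 — 70 left.
Lab C second at 14: only 70 left, fill 70.
Total = 21×90 + 18×60 + 14×70 = 3950.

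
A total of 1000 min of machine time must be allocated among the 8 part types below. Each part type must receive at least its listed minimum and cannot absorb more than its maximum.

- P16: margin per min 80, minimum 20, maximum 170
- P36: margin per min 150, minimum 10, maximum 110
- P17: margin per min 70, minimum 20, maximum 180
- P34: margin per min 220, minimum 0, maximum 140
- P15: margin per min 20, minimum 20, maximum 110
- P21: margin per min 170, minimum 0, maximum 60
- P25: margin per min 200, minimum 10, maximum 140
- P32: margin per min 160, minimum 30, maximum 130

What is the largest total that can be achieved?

133900

Meeting every minimum uses 20+10+20+0+20+0+10+30 = 110 min, leaving 890.
Highest margin per min first: P34 220 > P25 200 > P21 170 > P32 160 > P36 150 > P16 80 > P17 70 > P15 20.
Give P34 140 more to hit its cap of 140 → 750 left.
Give P25 130 more to hit its cap of 140 → 620 left.
Give P21 60 more to hit its cap of 60 → 560 left.
P32: +100 to 130 (cap) → 460 left.
P36: +100 to 110 (cap) → 360 left.
P16: +150 to 170 (cap) → 210 left.
Give P17 160 more to hit its cap of 180 → 50 left.
Only 50 left; P15 takes them to reach 70.
Total = 80×170 + 150×110 + 70×180 + 220×140 + 20×70 + 170×60 + 200×140 + 160×130 = 133900.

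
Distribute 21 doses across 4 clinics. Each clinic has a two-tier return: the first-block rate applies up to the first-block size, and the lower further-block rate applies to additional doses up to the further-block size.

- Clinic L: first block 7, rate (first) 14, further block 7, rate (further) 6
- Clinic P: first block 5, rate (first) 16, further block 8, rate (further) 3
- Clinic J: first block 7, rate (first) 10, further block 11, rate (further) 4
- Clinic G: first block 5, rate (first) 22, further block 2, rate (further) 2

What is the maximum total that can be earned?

328

Order all 8 blocks by rate: Clinic G/first 22 > Clinic P/first 16 > Clinic L/first 14 > Clinic J/first 10 > Clinic L/second 6 > Clinic J/second 4 > Clinic P/second 3 > Clinic G/second 2.
Clinic G/first (22): +5 → 16 left.
Clinic P/first (16): +5 → 11 left.
Clinic L/first (14): +7 → 4 left.
Clinic J/first: +4 of 7 at 10; pool empty.
Total = 22×5 + 16×5 + 14×7 + 10×4 = 328.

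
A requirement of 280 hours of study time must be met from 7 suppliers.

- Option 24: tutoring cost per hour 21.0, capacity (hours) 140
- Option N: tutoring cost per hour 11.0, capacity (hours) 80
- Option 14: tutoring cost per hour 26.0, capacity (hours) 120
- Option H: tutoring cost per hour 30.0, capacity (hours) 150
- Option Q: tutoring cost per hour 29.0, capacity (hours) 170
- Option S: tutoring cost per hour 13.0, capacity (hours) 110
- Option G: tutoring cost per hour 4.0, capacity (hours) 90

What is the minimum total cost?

2670

Use suppliers in increasing cost order.
Take 90 from Option G at 4.0 ; need 190 more.
Option N at 11.0: take all 80 hours ; 110 still needed.
Option S at 13.0: take all 110 hours ; 0 still needed.
Option 24, Option 14, Option Q, Option H: unused.
Cost = 90×4.0 + 80×11.0 + 110×13.0 = 2670.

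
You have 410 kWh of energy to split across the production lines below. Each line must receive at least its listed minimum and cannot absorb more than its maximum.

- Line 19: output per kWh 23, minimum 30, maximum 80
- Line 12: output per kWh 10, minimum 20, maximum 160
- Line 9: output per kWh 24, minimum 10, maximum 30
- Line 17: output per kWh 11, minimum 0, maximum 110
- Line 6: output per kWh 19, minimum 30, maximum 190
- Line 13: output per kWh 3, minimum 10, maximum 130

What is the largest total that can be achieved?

7280

Meeting every minimum uses 30+20+10+0+30+10 = 100 kWh, leaving 310.
Order the production lines by output per kWh: Line 9 24 > Line 19 23 > Line 6 19 > Line 17 11 > Line 12 10 > Line 13 3.
Line 9 takes 20 more to reach its cap of 30 — 290 left.
Give Line 19 50 more to hit its cap of 80 — 240 left.
Give Line 6 160 more to hit its cap of 190 — 80 left.
Line 17: +80 (room for 110) → 80. Pool exhausted.
Total = 23×80 + 10×20 + 24×30 + 11×80 + 19×190 + 3×10 = 7280.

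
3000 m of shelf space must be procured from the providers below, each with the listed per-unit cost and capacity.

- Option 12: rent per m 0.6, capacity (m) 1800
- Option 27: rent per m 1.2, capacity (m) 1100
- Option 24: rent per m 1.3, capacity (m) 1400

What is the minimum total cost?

2530

Fill from the cheapest provider first.
Option 12 at 0.6: take all 1800 m — 1200 still needed.
Take 1100 from Option 27 at 1.2 — need 100 more.
Option 24 (1.3): take the remaining 100 — done.
Cost = 1800×0.6 + 1100×1.2 + 100×1.3 = 2530.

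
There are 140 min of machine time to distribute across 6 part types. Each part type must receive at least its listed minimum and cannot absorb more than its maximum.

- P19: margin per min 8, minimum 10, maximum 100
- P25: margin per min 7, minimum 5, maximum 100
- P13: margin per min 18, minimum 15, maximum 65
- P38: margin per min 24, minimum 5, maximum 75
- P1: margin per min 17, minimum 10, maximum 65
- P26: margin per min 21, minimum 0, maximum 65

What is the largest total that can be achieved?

Meeting every minimum uses 10+5+15+5+10+0 = 45 min, leaving 95.
Highest margin per min first: P38 24 > P26 21 > P13 18 > P1 17 > P19 8 > P25 7.
Give P38 70 more to hit its cap of 75 — 25 left.
P26: +25 (room for 65) → 25. Pool exhausted.
Total = 8×10 + 7×5 + 18×15 + 24×75 + 17×10 + 21×25 = 2880.

2880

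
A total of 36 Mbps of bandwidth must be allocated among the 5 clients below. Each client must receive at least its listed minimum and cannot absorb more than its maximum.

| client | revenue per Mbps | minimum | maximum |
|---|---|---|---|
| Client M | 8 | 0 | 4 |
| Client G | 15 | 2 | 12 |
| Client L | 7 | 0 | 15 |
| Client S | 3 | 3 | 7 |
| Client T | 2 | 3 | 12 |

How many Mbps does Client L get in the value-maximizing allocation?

14

Meeting every minimum uses 0+2+0+3+3 = 8 Mbps, leaving 28.
Highest revenue per Mbps first: Client G 15 > Client M 8 > Client L 7 > Client S 3 > Client T 2.
Give Client G 10 more to hit its cap of 12 ; 18 left.
Give Client M 4 more to hit its cap of 4 ; 14 left.
Client L: +14 (room for 15) → 14. Pool exhausted.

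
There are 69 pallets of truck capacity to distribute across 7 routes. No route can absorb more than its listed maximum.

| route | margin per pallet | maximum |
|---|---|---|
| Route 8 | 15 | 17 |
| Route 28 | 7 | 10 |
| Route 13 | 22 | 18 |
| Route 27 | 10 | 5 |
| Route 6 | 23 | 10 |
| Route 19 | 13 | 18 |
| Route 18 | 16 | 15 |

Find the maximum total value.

1238

Order the routes by margin per pallet: Route 6 23 > Route 13 22 > Route 18 16 > Route 8 15 > Route 19 13 > Route 27 10 > Route 28 7.
Route 6 takes 10 to reach its cap of 10 → 59 left.
Route 13 takes 18 to reach its cap of 18 → 41 left.
Give Route 18 15 to hit its cap of 15 → 26 left.
Route 8 takes 17 to reach its cap of 17 → 9 left.
Route 19 has room for 18 but only 9 remain, so it gets 9.
Total = 15×17 + 22×18 + 23×10 + 13×9 + 16×15 = 1238.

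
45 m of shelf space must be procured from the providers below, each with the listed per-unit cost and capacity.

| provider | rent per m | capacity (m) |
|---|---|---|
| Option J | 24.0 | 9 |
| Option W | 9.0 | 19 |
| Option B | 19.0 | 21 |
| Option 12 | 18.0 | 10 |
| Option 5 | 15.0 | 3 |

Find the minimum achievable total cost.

643

Fill from the cheapest provider first.
Option W (9.0): use full 19 → 26 m to go.
Option 5 at 15.0: take all 3 m → 23 still needed.
Option 12 at 18.0: take all 10 m → 13 still needed.
Take 13 from Option B at 19.0 to finish.
Option J: unused.
Cost = 19×9.0 + 3×15.0 + 10×18.0 + 13×19.0 = 643.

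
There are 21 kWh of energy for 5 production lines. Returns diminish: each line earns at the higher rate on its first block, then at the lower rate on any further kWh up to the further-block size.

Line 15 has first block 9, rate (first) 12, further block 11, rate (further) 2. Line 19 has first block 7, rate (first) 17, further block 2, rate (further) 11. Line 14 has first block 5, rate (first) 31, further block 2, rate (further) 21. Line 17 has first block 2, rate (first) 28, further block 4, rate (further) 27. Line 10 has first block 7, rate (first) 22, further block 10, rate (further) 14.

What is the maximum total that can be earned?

532

Order all 10 blocks by rate: Line 14/T1 31 > Line 17/T1 28 > Line 17/T2 27 > Line 10/T1 22 > Line 14/T2 21 > Line 19/T1 17 > Line 10/T2 14 > Line 15/T1 12 > Line 19/T2 11 > Line 15/T2 2.
Fill Line 14 T1 block (5 at 31) ; 16 left.
Line 17/T1 (28): +2 ; 14 left.
Line 17 T2 at 27: fill all 4 ; 10 left.
Fill Line 10 T1 block (7 at 22) ; 3 left.
Line 14/T2 (21): +2 ; 1 left.
1 remain; put them into Line 19 T1 at 17.
Total = 31×5 + 28×2 + 27×4 + 22×7 + 21×2 + 17×1 = 532.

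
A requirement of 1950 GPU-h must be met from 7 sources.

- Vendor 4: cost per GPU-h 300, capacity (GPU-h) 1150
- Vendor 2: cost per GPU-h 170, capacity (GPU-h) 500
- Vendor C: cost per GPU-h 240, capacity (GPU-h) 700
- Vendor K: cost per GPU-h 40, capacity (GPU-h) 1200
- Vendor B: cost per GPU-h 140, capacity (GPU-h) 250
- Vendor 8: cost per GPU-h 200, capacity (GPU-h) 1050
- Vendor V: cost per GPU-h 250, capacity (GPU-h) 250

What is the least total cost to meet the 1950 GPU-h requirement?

Fill from the cheapest source first.
Vendor K at 40: take all 1200 GPU-h ; 750 still needed.
Vendor B at 140: take all 250 GPU-h ; 500 still needed.
Vendor 2 at 170: take all 500 GPU-h ; 0 still needed.
Vendor 8, Vendor C, Vendor V, Vendor 4: unused.
Cost = 1200×40 + 250×140 + 500×170 = 168000.

168000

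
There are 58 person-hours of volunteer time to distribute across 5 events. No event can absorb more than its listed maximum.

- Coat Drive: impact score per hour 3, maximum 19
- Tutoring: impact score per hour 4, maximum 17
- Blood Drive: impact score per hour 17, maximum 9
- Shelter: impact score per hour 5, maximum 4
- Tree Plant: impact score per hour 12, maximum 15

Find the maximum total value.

460

Highest impact score per hour first: Blood Drive 17 > Tree Plant 12 > Shelter 5 > Tutoring 4 > Coat Drive 3.
Blood Drive takes 9 to reach its cap of 9 ; 49 left.
Tree Plant takes 15 to reach its cap of 15 ; 34 left.
Give Shelter 4 to hit its cap of 4 ; 30 left.
Tutoring takes 17 to reach its cap of 17 ; 13 left.
Coat Drive: +13 (room for 19) → 13. Pool exhausted.
Total = 3×13 + 4×17 + 17×9 + 5×4 + 12×15 = 460.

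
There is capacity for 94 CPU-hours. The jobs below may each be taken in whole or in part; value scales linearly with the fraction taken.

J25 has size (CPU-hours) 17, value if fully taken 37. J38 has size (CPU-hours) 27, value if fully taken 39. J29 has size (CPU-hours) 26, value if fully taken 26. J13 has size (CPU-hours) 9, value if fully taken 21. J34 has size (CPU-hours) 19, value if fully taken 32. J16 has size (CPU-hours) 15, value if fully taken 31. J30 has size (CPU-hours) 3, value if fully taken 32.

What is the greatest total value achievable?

Best value per unit of size first: J30 32/3≈10.7, J13 21/9≈2.33, J25 37/17≈2.18, J16 31/15≈2.07, J34 32/19≈1.68, J38 39/27≈1.44, J29 26/26≈1.
Take all of J30 (3 CPU-hours, value 32) — 91 CPU-hours left.
J13: take in full, 9 CPU-hours for value 21 — 82 left.
J25: take in full, 17 CPU-hours for value 37 — 65 left.
J16: take in full, 15 CPU-hours for value 31 — 50 left.
Take all of J34 (19 CPU-hours, value 32) — 31 CPU-hours left.
All 27 CPU-hours of J38 fit (value 39) — 4 remain.
4 CPU-hours left: a 4/26 share of J29 gives 26×4/26 = 4.
Total value = 196.

196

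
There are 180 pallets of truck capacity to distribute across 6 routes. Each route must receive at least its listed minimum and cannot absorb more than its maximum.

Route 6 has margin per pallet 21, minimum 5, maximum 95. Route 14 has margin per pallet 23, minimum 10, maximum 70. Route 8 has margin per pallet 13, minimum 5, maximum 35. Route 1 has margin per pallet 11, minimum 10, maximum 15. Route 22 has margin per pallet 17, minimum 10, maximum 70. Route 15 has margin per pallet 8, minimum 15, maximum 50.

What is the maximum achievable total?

3545

Meeting every minimum uses 5+10+5+10+10+15 = 55 pallets, leaving 125.
Order the routes by margin per pallet: Route 14 23 > Route 6 21 > Route 22 17 > Route 8 13 > Route 1 11 > Route 15 8.
Route 14 takes 60 more to reach its cap of 70 — 65 left.
Route 6: +65 (room for 90) → 70. Pool exhausted.
Total = 21×70 + 23×70 + 13×5 + 11×10 + 17×10 + 8×15 = 3545.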